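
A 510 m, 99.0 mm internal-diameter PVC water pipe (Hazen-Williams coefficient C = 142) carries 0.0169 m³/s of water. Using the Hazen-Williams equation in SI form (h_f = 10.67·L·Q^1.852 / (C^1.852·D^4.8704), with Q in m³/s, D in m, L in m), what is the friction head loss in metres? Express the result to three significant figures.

h_f = 10.67·510·0.0169^1.852 / (142^1.852·0.0990^4.8704) = 22.88 m

h_f ≈ 22.9 m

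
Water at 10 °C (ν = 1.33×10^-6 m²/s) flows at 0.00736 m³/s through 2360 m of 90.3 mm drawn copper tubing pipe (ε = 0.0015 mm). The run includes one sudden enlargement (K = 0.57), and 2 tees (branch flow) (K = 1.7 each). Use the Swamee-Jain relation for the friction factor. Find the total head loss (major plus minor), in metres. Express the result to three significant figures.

V = 4Q/(πD²) = 1.149 m/s; V²/2g = 0.06732 m
Re = 7.80×10^4, ε/D = 1.66×10^-5 → f = 0.01891 (Swamee-Jain)
Major: h_f = f(L/D)·V²/2g = 0.01891·26135·0.06732 = 33.28 m
Minor: ΣK = 3.97; h_m = ΣK·V²/2g = 0.2672 m
Total H_L = 33.28 + 0.2672 = 33.54 m

H_L ≈ 33.5 m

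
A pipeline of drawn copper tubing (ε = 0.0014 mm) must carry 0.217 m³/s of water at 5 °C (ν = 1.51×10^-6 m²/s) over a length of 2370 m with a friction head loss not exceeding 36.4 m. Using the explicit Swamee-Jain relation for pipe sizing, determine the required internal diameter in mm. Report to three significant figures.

D ≈ 322 mm

Swamee-Jain (Type III): D = 0.66·[ε^1.25·(LQ²/(gh_f))^4.75 + ν·Q^9.4·(L/(gh_f))^5.2]^0.04
LQ²/(gh_f) = 0.3125; L/(gh_f) = 6.637
Term 1 = ε^1.25·(…)^4.75 = 1.92×10^-10; Term 2 = ν·Q^9.4·(…)^5.2 = 1.64×10^-8
D = 0.66·(1.92×10^-10 + 1.64×10^-8)^0.04 = 0.3224 m = 322 mm
Check: V = 2.66 m/s, Re = 5.68×10^5, f = 0.01288, h_f = 34.1 m ≈ 36.4 m ✓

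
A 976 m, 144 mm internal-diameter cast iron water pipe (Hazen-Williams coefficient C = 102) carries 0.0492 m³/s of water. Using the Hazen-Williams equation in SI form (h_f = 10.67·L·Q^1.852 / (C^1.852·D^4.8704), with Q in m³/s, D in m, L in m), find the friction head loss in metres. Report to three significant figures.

h_f = 10.67·976·0.0492^1.852 / (102^1.852·0.144^4.8704) = 94.26 m

h_f ≈ 94.3 m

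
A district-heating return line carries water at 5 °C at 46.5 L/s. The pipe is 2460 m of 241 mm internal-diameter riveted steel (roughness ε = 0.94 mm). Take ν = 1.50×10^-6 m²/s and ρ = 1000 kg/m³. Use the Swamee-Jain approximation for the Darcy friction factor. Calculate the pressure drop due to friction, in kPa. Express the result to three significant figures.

Δp ≈ 154 kPa

V = 4Q/(πD²) = 4·0.0465/(π·0.241²) = 1.019 m/s
Re = VD/ν = 1.019·0.241/1.50×10^-6 = 1.64×10^5 → turbulent
ε/D = 0.94/241 = 0.00390
Swamee-Jain: f = 0.02909
h_f = f(L/D)V²/(2g) = 0.02909·(2460/0.241)·1.019²/(2·9.81) = 15.73 m
Δp = ρg·h_f = 1000·9.81·15.73 = 154.3 kPa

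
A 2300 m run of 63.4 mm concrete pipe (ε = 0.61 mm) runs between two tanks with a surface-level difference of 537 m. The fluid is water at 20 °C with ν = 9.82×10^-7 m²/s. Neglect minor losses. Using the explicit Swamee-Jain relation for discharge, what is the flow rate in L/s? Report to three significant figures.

Swamee-Jain (Type II): Q = -0.965·√(gD⁵h_f/L)·ln[ε/(3.7D) + √(3.17ν²L/(gD³h_f))]
√(gD⁵h_f/L) = √(9.81·0.0634⁵·537/2300) = 0.001532
ε/(3.7D) = 0.00260; √(3.17ν²L/(gD³h_f)) = 7.24×10^-5
Q = -0.965·0.001532·ln(0.002673) = 0.008757 m³/s
Check: V = 2.77 m/s, Re = 1.79×10^5, f = 0.03793, h_f = 540 m ≈ 537 m ✓

Q ≈ 8.76 L/s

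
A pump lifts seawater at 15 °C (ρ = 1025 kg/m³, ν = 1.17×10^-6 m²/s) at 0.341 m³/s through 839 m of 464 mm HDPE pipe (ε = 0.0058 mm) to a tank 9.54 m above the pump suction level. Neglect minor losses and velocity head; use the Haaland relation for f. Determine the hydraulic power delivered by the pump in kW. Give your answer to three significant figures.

V = 4Q/(πD²) = 2.017 m/s; Re = 8.00×10^5; ε/D = 1.25×10^-5; f = 0.01223
h_f = f(L/D)V²/2g = 4.584 m
Total head H = z + h_f = 9.54 + 4.584 = 14.12 m
P_hyd = ρgQH = 1025·9.81·0.341·14.12 = 48.43 kW

P_hyd ≈ 48.4 kW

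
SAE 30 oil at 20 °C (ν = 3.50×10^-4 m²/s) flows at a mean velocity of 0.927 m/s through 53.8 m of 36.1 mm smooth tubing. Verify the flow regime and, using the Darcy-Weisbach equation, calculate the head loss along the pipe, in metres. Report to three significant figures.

h_f ≈ 43.7 m

Re = VD/ν = 0.927·0.03610/3.50×10^-4 = 95.6 → laminar (Re < 2300)
f = 64/Re = 0.6694
h_f = f(L/D)V²/(2g) = 0.6694·(53.8/0.03610)·0.927²/(2·9.81) = 43.69 m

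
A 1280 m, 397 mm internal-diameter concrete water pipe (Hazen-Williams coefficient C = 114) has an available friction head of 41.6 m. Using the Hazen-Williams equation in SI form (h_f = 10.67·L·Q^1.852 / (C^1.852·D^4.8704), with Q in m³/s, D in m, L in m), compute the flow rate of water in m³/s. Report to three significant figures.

Q ≈ 0.440 m³/s

Rearranging: Q = [h_f·C^1.852·D^4.8704 / (10.67·L)]^(1/1.852)
Q = [41.6·114^1.852·0.397^4.8704 / (10.67·1280)]^0.540 = 0.4397 m³/s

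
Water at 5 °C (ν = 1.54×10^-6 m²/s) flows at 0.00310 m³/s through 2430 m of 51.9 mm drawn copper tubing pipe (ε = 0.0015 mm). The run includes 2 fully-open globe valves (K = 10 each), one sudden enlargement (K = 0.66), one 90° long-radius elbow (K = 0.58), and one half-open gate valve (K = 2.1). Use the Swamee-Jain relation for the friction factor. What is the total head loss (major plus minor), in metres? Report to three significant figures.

H_L ≈ 110 m

V = 4Q/(πD²) = 1.465 m/s; V²/2g = 0.1094 m
Re = 4.94×10^4, ε/D = 2.89×10^-5 → f = 0.02094 (Swamee-Jain)
Major: h_f = f(L/D)·V²/2g = 0.02094·46821·0.1094 = 107.3 m
Minor: ΣK = 23.3; h_m = ΣK·V²/2g = 2.554 m
Total H_L = 107.3 + 2.554 = 109.8 m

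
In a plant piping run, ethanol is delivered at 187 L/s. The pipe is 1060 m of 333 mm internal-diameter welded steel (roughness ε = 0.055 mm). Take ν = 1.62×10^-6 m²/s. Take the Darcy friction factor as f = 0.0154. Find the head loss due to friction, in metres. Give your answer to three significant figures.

V = 4Q/(πD²) = 4·0.187/(π·0.333²) = 2.147 m/s
h_f = f(L/D)V²/(2g) = 0.01540·(1060/0.333)·2.147²/(2·9.81) = 11.52 m

h_f ≈ 11.5 m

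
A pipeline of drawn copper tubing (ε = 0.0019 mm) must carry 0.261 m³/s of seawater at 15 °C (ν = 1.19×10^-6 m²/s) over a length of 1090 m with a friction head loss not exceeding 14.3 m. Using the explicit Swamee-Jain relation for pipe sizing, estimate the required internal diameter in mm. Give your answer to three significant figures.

Swamee-Jain (Type III): D = 0.66·[ε^1.25·(LQ²/(gh_f))^4.75 + ν·Q^9.4·(L/(gh_f))^5.2]^0.04
LQ²/(gh_f) = 0.5293; L/(gh_f) = 7.770
Term 1 = ε^1.25·(…)^4.75 = 3.44×10^-9; Term 2 = ν·Q^9.4·(…)^5.2 = 1.67×10^-7
D = 0.66·(3.44×10^-9 + 1.67×10^-7)^0.04 = 0.3538 m = 354 mm
Check: V = 2.65 m/s, Re = 7.89×10^5, f = 0.01220, h_f = 13.5 m ≈ 14.3 m ✓

D ≈ 354 mm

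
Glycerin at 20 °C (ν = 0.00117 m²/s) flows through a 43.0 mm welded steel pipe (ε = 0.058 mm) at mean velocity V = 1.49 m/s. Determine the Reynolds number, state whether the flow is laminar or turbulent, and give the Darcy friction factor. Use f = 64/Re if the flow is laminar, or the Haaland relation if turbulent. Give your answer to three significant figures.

Re ≈ 54.8; laminar; f = 64/Re ≈ 1.17

Re = VD/ν = 1.490·0.0430/0.00117 = 54.8
Re < 2300 → laminar → f = 64/Re = 1.169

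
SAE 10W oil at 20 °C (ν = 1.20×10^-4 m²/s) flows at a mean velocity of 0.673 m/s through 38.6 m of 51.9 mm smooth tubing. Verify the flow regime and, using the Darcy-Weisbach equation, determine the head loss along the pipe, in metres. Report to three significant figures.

Re = VD/ν = 0.673·0.05190/1.20×10^-4 = 291 → laminar (Re < 2300)
f = 64/Re = 0.2199
h_f = f(L/D)V²/(2g) = 0.2199·(38.6/0.05190)·0.673²/(2·9.81) = 3.775 m

h_f ≈ 3.78 m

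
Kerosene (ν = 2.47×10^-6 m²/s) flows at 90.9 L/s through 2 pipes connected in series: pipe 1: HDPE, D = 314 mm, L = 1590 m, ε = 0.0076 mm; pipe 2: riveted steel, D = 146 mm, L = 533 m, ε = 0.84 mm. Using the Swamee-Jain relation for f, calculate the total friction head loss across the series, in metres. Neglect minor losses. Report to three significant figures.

Pipe 1: V = 1.174 m/s, Re = 1.49×10^5, ε/D = 2.42×10^-5, f = 0.01664, h_1 = f(L/D)V²/2g = 5.919 m
Pipe 2: V = 5.430 m/s, Re = 3.21×10^5, ε/D = 0.00575, f = 0.03210, h_2 = f(L/D)V²/2g = 176.1 m
Series → Q common, losses add: H = Σh = 182.0 m

H ≈ 182 m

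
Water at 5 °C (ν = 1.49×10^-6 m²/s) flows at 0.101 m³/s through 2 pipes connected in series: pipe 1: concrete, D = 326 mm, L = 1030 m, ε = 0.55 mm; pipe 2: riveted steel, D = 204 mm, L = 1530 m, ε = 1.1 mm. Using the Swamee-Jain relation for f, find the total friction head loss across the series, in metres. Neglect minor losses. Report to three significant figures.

H ≈ 120 m

Pipe 1: V = 1.210 m/s, Re = 2.65×10^5, ε/D = 0.00169, f = 0.02332, h_1 = f(L/D)V²/2g = 5.498 m
Pipe 2: V = 3.090 m/s, Re = 4.23×10^5, ε/D = 0.00539, f = 0.03139, h_2 = f(L/D)V²/2g = 114.6 m
Series → Q common, losses add: H = Σh = 120.1 m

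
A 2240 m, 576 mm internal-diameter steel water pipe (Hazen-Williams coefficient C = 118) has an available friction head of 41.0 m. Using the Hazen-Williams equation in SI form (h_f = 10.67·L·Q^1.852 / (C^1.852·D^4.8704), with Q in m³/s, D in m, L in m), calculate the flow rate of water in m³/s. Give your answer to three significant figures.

Q ≈ 0.888 m³/s

Rearranging: Q = [h_f·C^1.852·D^4.8704 / (10.67·L)]^(1/1.852)
Q = [41.0·118^1.852·0.576^4.8704 / (10.67·2240)]^0.540 = 0.8882 m³/s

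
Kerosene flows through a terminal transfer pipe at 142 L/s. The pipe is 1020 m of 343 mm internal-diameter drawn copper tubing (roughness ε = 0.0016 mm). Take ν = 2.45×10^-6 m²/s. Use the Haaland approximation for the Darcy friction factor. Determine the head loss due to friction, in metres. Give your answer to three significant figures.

V = 4Q/(πD²) = 4·0.142/(π·0.343²) = 1.537 m/s
Re = VD/ν = 1.537·0.343/2.45×10^-6 = 2.15×10^5 → turbulent
ε/D = 0.0016/343 = 4.66×10^-6
Haaland: f = 0.01531
h_f = f(L/D)V²/(2g) = 0.01531·(1020/0.343)·1.537²/(2·9.81) = 5.480 m

h_f ≈ 5.48 m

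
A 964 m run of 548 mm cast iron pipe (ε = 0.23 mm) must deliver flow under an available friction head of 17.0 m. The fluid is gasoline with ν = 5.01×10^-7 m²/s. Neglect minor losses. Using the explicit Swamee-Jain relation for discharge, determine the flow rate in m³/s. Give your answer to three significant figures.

Swamee-Jain (Type II): Q = -0.965·√(gD⁵h_f/L)·ln[ε/(3.7D) + √(3.17ν²L/(gD³h_f))]
√(gD⁵h_f/L) = √(9.81·0.548⁵·17.0/964) = 0.09246
ε/(3.7D) = 1.13×10^-4; √(3.17ν²L/(gD³h_f)) = 5.29×10^-6
Q = -0.965·0.09246·ln(1.187×10^-4) = 0.8065 m³/s
Check: V = 3.42 m/s, Re = 3.74×10^6, f = 0.01627, h_f = 17.1 m ≈ 17.0 m ✓

Q ≈ 0.807 m³/s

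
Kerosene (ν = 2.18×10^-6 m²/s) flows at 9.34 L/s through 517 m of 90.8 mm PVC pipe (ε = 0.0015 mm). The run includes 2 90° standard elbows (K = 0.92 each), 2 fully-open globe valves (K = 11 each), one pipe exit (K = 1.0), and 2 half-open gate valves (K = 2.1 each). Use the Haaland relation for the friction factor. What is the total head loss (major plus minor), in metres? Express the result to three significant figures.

H_L ≈ 15.1 m

V = 4Q/(πD²) = 1.442 m/s; V²/2g = 0.1060 m
Re = 6.01×10^4, ε/D = 1.65×10^-5 → f = 0.01993 (Haaland)
Major: h_f = f(L/D)·V²/2g = 0.01993·5694·0.1060 = 12.03 m
Minor: ΣK = 29.0; h_m = ΣK·V²/2g = 3.079 m
Total H_L = 12.03 + 3.079 = 15.11 m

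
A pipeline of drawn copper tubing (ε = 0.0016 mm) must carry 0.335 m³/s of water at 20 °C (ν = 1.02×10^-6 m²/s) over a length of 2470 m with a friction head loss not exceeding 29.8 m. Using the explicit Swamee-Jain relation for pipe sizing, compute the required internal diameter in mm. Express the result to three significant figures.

Swamee-Jain (Type III): D = 0.66·[ε^1.25·(LQ²/(gh_f))^4.75 + ν·Q^9.4·(L/(gh_f))^5.2]^0.04
LQ²/(gh_f) = 0.9482; L/(gh_f) = 8.449
Term 1 = ε^1.25·(…)^4.75 = 4.42×10^-8; Term 2 = ν·Q^9.4·(…)^5.2 = 2.31×10^-6
D = 0.66·(4.42×10^-8 + 2.31×10^-6)^0.04 = 0.3930 m = 393 mm
Check: V = 2.76 m/s, Re = 1.06×10^6, f = 0.01159, h_f = 28.3 m ≈ 29.8 m ✓

D ≈ 393 mm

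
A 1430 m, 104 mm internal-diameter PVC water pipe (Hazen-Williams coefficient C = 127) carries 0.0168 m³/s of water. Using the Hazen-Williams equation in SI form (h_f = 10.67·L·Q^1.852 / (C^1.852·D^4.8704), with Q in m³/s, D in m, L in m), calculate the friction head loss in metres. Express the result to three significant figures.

h_f = 10.67·1430·0.0168^1.852 / (127^1.852·0.104^4.8704) = 61.37 m

h_f ≈ 61.4 m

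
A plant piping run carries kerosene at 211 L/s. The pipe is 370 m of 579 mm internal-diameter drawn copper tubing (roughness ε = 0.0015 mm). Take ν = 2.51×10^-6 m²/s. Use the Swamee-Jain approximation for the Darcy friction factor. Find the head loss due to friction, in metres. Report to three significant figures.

h_f ≈ 0.330 m

V = 4Q/(πD²) = 4·0.211/(π·0.579²) = 0.8014 m/s
Re = VD/ν = 0.8014·0.579/2.51×10^-6 = 1.85×10^5 → turbulent
ε/D = 0.0015/579 = 2.59×10^-6
Swamee-Jain: f = 0.01580
h_f = f(L/D)V²/(2g) = 0.01580·(370/0.579)·0.8014²/(2·9.81) = 0.3304 m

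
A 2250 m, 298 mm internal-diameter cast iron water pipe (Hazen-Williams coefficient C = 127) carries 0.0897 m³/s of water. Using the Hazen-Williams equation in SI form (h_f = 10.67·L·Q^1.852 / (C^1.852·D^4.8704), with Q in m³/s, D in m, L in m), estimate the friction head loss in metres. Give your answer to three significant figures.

h_f = 10.67·2250·0.0897^1.852 / (127^1.852·0.298^4.8704) = 12.75 m

h_f ≈ 12.7 m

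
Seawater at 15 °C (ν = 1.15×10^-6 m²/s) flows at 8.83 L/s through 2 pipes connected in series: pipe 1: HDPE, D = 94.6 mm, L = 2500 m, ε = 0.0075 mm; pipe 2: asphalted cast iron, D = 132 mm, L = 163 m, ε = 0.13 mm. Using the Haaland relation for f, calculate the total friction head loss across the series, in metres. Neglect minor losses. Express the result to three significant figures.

H ≈ 39.0 m

Pipe 1: V = 1.256 m/s, Re = 1.03×10^5, ε/D = 7.93×10^-5, f = 0.01805, h_1 = f(L/D)V²/2g = 38.38 m
Pipe 2: V = 0.6452 m/s, Re = 7.41×10^4, ε/D = 9.85×10^-4, f = 0.02258, h_2 = f(L/D)V²/2g = 0.5916 m
Series → Q common, losses add: H = Σh = 38.97 m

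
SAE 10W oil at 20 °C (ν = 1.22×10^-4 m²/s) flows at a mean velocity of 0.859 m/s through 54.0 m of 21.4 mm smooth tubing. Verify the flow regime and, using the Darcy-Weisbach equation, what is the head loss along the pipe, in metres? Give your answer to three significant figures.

h_f ≈ 40.3 m

Re = VD/ν = 0.859·0.02140/1.22×10^-4 = 151 → laminar (Re < 2300)
f = 64/Re = 0.4247
h_f = f(L/D)V²/(2g) = 0.4247·(54.0/0.02140)·0.859²/(2·9.81) = 40.31 m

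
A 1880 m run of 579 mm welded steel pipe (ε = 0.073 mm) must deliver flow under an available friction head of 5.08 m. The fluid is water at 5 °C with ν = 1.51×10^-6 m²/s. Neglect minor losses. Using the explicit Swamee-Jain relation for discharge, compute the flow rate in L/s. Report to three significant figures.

Swamee-Jain (Type II): Q = -0.965·√(gD⁵h_f/L)·ln[ε/(3.7D) + √(3.17ν²L/(gD³h_f))]
√(gD⁵h_f/L) = √(9.81·0.579⁵·5.08/1880) = 0.04153
ε/(3.7D) = 3.41×10^-5; √(3.17ν²L/(gD³h_f)) = 3.75×10^-5
Q = -0.965·0.04153·ln(7.156×10^-5) = 0.3826 m³/s
Check: V = 1.45 m/s, Re = 5.57×10^5, f = 0.01460, h_f = 5.10 m ≈ 5.08 m ✓

Q ≈ 383 L/s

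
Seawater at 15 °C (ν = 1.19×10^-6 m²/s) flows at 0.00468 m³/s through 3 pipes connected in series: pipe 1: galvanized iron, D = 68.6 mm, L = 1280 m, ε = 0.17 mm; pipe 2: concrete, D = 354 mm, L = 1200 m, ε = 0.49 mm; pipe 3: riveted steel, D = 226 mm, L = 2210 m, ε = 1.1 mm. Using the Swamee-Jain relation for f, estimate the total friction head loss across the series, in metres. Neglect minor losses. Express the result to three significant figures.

Pipe 1: V = 1.266 m/s, Re = 7.30×10^4, ε/D = 0.00248, f = 0.02704, h_1 = f(L/D)V²/2g = 41.23 m
Pipe 2: V = 0.04755 m/s, Re = 1.41×10^4, ε/D = 0.00138, f = 0.03089, h_2 = f(L/D)V²/2g = 0.01207 m
Pipe 3: V = 0.1167 m/s, Re = 2.22×10^4, ε/D = 0.00487, f = 0.03443, h_3 = f(L/D)V²/2g = 0.2336 m
Series → Q common, losses add: H = Σh = 41.48 m

H ≈ 41.5 m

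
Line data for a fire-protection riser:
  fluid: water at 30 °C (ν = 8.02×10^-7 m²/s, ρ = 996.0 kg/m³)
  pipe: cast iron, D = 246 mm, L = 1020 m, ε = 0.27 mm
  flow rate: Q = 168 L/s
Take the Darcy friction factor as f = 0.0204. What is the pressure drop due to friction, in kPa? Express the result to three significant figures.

Δp ≈ 526 kPa

V = 4Q/(πD²) = 4·0.168/(π·0.246²) = 3.535 m/s
h_f = f(L/D)V²/(2g) = 0.02040·(1020/0.246)·3.535²/(2·9.81) = 53.86 m
Δp = ρg·h_f = 996.0·9.81·53.86 = 526.3 kPa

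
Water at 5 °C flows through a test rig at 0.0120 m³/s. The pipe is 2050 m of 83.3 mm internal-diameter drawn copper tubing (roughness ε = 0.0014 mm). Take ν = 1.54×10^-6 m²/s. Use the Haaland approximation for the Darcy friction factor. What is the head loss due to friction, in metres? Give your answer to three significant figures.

V = 4Q/(πD²) = 4·0.0120/(π·0.0833²) = 2.202 m/s
Re = VD/ν = 2.202·0.0833/1.54×10^-6 = 1.19×10^5 → turbulent
ε/D = 0.0014/83.3 = 1.68×10^-5
Haaland: f = 0.01726
h_f = f(L/D)V²/(2g) = 0.01726·(2050/0.0833)·2.202²/(2·9.81) = 105.0 m

h_f ≈ 105 m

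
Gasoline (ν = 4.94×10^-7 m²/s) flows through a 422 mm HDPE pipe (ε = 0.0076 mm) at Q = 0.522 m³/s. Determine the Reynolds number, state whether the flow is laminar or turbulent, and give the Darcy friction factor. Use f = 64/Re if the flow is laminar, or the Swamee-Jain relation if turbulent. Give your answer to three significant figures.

V = 4Q/(πD²) = 3.732 m/s
Re = VD/ν = 3.732·0.422/4.94×10^-7 = 3.19×10^6
Re > 4000 → turbulent; ε/D = 1.80×10^-5
Swamee-Jain: f = 0.01046

Re ≈ 3.19×10^6; turbulent; f ≈ 0.0105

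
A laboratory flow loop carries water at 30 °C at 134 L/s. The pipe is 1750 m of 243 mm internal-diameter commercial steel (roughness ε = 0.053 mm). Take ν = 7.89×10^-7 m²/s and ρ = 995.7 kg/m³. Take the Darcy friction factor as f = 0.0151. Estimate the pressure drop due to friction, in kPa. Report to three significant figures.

V = 4Q/(πD²) = 4·0.134/(π·0.243²) = 2.889 m/s
h_f = f(L/D)V²/(2g) = 0.01510·(1750/0.243)·2.889²/(2·9.81) = 46.27 m
Δp = ρg·h_f = 995.7·9.81·46.27 = 452.0 kPa

Δp ≈ 452 kPa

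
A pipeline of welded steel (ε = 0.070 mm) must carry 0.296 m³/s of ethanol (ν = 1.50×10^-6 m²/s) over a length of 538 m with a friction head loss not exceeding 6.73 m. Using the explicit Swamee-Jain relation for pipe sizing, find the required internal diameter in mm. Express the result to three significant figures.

Swamee-Jain (Type III): D = 0.66·[ε^1.25·(LQ²/(gh_f))^4.75 + ν·Q^9.4·(L/(gh_f))^5.2]^0.04
LQ²/(gh_f) = 0.7140; L/(gh_f) = 8.149
Term 1 = ε^1.25·(…)^4.75 = 1.29×10^-6; Term 2 = ν·Q^9.4·(…)^5.2 = 8.79×10^-7
D = 0.66·(1.29×10^-6 + 8.79×10^-7)^0.04 = 0.3918 m = 392 mm
Check: V = 2.46 m/s, Re = 6.41×10^5, f = 0.01499, h_f = 6.33 m ≈ 6.73 m ✓

D ≈ 392 mm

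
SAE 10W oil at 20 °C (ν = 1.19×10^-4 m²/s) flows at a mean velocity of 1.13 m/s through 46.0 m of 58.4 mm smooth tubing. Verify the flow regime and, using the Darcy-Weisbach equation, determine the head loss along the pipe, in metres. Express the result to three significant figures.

Re = VD/ν = 1.13·0.05840/1.19×10^-4 = 555 → laminar (Re < 2300)
f = 64/Re = 0.1154
h_f = f(L/D)V²/(2g) = 0.1154·(46.0/0.05840)·1.13²/(2·9.81) = 5.916 m

h_f ≈ 5.92 m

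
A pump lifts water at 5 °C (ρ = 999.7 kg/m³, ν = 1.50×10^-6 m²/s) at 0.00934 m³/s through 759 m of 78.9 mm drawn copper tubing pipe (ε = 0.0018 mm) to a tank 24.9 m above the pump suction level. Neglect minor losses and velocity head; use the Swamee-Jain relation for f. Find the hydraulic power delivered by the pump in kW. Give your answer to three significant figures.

P_hyd ≈ 5.23 kW

V = 4Q/(πD²) = 1.910 m/s; Re = 1.00×10^5; ε/D = 2.28×10^-5; f = 0.01798
h_f = f(L/D)V²/2g = 32.18 m
Total head H = z + h_f = 24.9 + 32.18 = 57.08 m
P_hyd = ρgQH = 999.7·9.81·0.00934·57.08 = 5.228 kW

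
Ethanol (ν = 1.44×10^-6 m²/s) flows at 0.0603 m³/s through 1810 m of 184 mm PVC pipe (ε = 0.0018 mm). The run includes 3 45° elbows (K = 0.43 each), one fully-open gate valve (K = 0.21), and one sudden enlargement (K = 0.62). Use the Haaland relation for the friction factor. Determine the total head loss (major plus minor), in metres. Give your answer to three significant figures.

H_L ≈ 38.0 m

V = 4Q/(πD²) = 2.268 m/s; V²/2g = 0.2621 m
Re = 2.90×10^5, ε/D = 9.78×10^-6 → f = 0.01451 (Haaland)
Major: h_f = f(L/D)·V²/2g = 0.01451·9837·0.2621 = 37.42 m
Minor: ΣK = 2.12; h_m = ΣK·V²/2g = 0.5557 m
Total H_L = 37.42 + 0.5557 = 37.97 m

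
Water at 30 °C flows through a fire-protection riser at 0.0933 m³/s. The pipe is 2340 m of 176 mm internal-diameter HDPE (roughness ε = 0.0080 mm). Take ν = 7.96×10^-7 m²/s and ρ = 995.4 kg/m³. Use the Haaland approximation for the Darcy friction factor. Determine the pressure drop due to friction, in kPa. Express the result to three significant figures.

V = 4Q/(πD²) = 4·0.0933/(π·0.176²) = 3.835 m/s
Re = VD/ν = 3.835·0.176/7.96×10^-7 = 8.48×10^5 → turbulent
ε/D = 0.0080/176 = 4.55×10^-5
Haaland: f = 0.01269
h_f = f(L/D)V²/(2g) = 0.01269·(2340/0.176)·3.835²/(2·9.81) = 126.4 m
Δp = ρg·h_f = 995.4·9.81·126.4 = 1235 kPa

Δp ≈ 1230 kPa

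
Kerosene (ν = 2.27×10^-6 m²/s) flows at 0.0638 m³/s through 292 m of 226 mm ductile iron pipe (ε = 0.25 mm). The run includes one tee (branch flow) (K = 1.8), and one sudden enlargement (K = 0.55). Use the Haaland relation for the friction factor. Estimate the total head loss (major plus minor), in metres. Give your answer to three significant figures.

V = 4Q/(πD²) = 1.590 m/s; V²/2g = 0.1289 m
Re = 1.58×10^5, ε/D = 0.00111 → f = 0.02160 (Haaland)
Major: h_f = f(L/D)·V²/2g = 0.02160·1292·0.1289 = 3.598 m
Minor: ΣK = 2.35; h_m = ΣK·V²/2g = 0.3030 m
Total H_L = 3.598 + 0.3030 = 3.901 m

H_L ≈ 3.90 m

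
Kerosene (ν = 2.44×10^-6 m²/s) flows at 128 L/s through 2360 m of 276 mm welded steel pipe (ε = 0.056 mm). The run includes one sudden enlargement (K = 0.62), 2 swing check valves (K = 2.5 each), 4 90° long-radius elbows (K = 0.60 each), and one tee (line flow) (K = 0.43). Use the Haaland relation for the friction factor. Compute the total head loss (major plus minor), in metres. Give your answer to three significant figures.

H_L ≈ 34.9 m

V = 4Q/(πD²) = 2.139 m/s; V²/2g = 0.2333 m
Re = 2.42×10^5, ε/D = 2.03×10^-4 → f = 0.01649 (Haaland)
Major: h_f = f(L/D)·V²/2g = 0.01649·8551·0.2333 = 32.89 m
Minor: ΣK = 8.45; h_m = ΣK·V²/2g = 1.971 m
Total H_L = 32.89 + 1.971 = 34.86 m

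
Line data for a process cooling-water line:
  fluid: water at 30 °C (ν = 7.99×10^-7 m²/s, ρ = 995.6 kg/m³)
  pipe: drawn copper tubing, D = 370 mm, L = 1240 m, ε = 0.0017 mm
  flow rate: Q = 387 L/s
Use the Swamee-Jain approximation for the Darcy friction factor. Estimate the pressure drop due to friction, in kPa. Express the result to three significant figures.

V = 4Q/(πD²) = 4·0.387/(π·0.370²) = 3.599 m/s
Re = VD/ν = 3.599·0.370/7.99×10^-7 = 1.67×10^6 → turbulent
ε/D = 0.0017/370 = 4.59×10^-6
Swamee-Jain: f = 0.01083
h_f = f(L/D)V²/(2g) = 0.01083·(1240/0.370)·3.599²/(2·9.81) = 23.96 m
Δp = ρg·h_f = 995.6·9.81·23.96 = 234.0 kPa

Δp ≈ 234 kPa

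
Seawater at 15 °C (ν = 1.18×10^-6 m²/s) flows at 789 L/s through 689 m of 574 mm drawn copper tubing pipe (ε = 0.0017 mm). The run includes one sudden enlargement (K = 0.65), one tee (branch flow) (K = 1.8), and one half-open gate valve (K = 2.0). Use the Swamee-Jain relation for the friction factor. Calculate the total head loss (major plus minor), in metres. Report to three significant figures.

V = 4Q/(πD²) = 3.049 m/s; V²/2g = 0.4738 m
Re = 1.48×10^6, ε/D = 2.96×10^-6 → f = 0.01097 (Swamee-Jain)
Major: h_f = f(L/D)·V²/2g = 0.01097·1200·0.4738 = 6.239 m
Minor: ΣK = 4.45; h_m = ΣK·V²/2g = 2.109 m
Total H_L = 6.239 + 2.109 = 8.348 m

H_L ≈ 8.35 m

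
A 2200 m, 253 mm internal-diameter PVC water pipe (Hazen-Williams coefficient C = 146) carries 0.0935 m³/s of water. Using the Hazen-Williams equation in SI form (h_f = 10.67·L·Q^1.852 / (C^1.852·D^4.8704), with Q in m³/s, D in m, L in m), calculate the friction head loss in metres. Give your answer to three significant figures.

h_f ≈ 23.1 m

h_f = 10.67·2200·0.0935^1.852 / (146^1.852·0.253^4.8704) = 23.08 m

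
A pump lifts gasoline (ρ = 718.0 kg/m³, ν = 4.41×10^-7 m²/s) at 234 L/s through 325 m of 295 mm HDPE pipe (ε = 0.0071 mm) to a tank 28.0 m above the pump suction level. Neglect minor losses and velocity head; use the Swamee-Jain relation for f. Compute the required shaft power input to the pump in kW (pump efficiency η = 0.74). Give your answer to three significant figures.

P_shaft ≈ 78.5 kW

V = 4Q/(πD²) = 3.424 m/s; Re = 2.29×10^6; ε/D = 2.41×10^-5; f = 0.01103
h_f = f(L/D)V²/2g = 7.259 m
Total head H = z + h_f = 28.0 + 7.259 = 35.26 m
P_hyd = ρgQH = 718.0·9.81·0.234·35.26 = 58.11 kW
P_shaft = P_hyd/η = 58.11/0.74 = 78.53 kW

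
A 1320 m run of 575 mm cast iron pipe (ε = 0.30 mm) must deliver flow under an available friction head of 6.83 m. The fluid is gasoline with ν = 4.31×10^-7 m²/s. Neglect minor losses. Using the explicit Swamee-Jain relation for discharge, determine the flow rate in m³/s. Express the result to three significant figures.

Q ≈ 0.480 m³/s

Swamee-Jain (Type II): Q = -0.965·√(gD⁵h_f/L)·ln[ε/(3.7D) + √(3.17ν²L/(gD³h_f))]
√(gD⁵h_f/L) = √(9.81·0.575⁵·6.83/1320) = 0.05648
ε/(3.7D) = 1.41×10^-4; √(3.17ν²L/(gD³h_f)) = 7.81×10^-6
Q = -0.965·0.05648·ln(1.488×10^-4) = 0.4804 m³/s
Check: V = 1.85 m/s, Re = 2.47×10^6, f = 0.01713, h_f = 6.86 m ≈ 6.83 m ✓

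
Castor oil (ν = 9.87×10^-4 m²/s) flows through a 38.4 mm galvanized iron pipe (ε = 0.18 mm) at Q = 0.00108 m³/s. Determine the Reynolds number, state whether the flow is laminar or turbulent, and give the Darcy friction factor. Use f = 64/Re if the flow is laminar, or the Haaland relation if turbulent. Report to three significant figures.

Re ≈ 36.3; laminar; f = 64/Re ≈ 1.76

V = 4Q/(πD²) = 0.9325 m/s
Re = VD/ν = 0.9325·0.0384/9.87×10^-4 = 36.3
Re < 2300 → laminar → f = 64/Re = 1.764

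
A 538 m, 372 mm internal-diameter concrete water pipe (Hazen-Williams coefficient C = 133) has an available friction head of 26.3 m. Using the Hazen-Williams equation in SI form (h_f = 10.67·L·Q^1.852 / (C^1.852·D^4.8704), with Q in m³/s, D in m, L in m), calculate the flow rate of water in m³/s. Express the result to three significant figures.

Rearranging: Q = [h_f·C^1.852·D^4.8704 / (10.67·L)]^(1/1.852)
Q = [26.3·133^1.852·0.372^4.8704 / (10.67·538)]^0.540 = 0.5389 m³/s

Q ≈ 0.539 m³/s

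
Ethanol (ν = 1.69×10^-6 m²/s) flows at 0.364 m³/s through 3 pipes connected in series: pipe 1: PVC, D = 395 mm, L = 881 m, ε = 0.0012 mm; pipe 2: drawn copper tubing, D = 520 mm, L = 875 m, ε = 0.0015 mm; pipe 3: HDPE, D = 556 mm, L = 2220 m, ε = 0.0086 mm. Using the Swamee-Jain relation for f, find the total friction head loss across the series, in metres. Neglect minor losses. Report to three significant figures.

Pipe 1: V = 2.970 m/s, Re = 6.94×10^5, ε/D = 3.04×10^-6, f = 0.01242, h_1 = f(L/D)V²/2g = 12.45 m
Pipe 2: V = 1.714 m/s, Re = 5.27×10^5, ε/D = 2.88×10^-6, f = 0.01302, h_2 = f(L/D)V²/2g = 3.279 m
Pipe 3: V = 1.499 m/s, Re = 4.93×10^5, ε/D = 1.55×10^-5, f = 0.01337, h_3 = f(L/D)V²/2g = 6.114 m
Series → Q common, losses add: H = Σh = 21.85 m

H ≈ 21.8 m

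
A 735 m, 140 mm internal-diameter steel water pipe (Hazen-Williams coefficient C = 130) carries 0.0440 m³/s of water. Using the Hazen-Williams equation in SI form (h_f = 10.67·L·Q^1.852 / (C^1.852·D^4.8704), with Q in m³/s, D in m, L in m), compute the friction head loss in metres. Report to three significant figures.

h_f ≈ 42.2 m

h_f = 10.67·735·0.0440^1.852 / (130^1.852·0.140^4.8704) = 42.25 m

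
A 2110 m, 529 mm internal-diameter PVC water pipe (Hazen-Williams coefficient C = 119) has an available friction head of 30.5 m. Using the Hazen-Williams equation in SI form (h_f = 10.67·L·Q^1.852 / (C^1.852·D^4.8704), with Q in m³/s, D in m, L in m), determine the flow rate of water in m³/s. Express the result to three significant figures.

Rearranging: Q = [h_f·C^1.852·D^4.8704 / (10.67·L)]^(1/1.852)
Q = [30.5·119^1.852·0.529^4.8704 / (10.67·2110)]^0.540 = 0.6304 m³/s

Q ≈ 0.630 m³/s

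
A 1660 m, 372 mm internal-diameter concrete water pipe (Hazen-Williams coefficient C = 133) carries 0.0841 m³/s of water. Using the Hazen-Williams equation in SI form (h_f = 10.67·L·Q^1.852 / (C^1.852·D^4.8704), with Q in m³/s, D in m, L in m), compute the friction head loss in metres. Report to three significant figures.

h_f ≈ 2.60 m

h_f = 10.67·1660·0.0841^1.852 / (133^1.852·0.372^4.8704) = 2.602 m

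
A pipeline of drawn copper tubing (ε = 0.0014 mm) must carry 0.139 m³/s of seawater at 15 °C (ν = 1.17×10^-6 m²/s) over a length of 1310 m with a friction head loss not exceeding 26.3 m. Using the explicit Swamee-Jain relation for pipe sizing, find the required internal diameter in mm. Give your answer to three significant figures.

Swamee-Jain (Type III): D = 0.66·[ε^1.25·(LQ²/(gh_f))^4.75 + ν·Q^9.4·(L/(gh_f))^5.2]^0.04
LQ²/(gh_f) = 0.09810; L/(gh_f) = 5.077
Term 1 = ε^1.25·(…)^4.75 = 7.82×10^-13; Term 2 = ν·Q^9.4·(…)^5.2 = 4.81×10^-11
D = 0.66·(7.82×10^-13 + 4.81×10^-11)^0.04 = 0.2553 m = 255 mm
Check: V = 2.71 m/s, Re = 5.92×10^5, f = 0.01280, h_f = 24.7 m ≈ 26.3 m ✓

D ≈ 255 mm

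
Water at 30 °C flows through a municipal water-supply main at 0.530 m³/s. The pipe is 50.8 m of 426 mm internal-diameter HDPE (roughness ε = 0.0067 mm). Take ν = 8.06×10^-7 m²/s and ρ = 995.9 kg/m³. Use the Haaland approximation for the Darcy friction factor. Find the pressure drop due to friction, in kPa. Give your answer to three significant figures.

V = 4Q/(πD²) = 4·0.530/(π·0.426²) = 3.718 m/s
Re = VD/ν = 3.718·0.426/8.06×10^-7 = 1.97×10^6 → turbulent
ε/D = 0.0067/426 = 1.57×10^-5
Haaland: f = 0.01084
h_f = f(L/D)V²/(2g) = 0.01084·(50.8/0.426)·3.718²/(2·9.81) = 0.9106 m
Δp = ρg·h_f = 995.9·9.81·0.9106 = 8.896 kPa

Δp ≈ 8.90 kPa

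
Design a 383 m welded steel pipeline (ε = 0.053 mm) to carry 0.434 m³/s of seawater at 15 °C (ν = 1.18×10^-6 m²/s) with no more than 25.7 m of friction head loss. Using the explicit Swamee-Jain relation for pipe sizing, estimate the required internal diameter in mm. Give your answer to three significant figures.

Swamee-Jain (Type III): D = 0.66·[ε^1.25·(LQ²/(gh_f))^4.75 + ν·Q^9.4·(L/(gh_f))^5.2]^0.04
LQ²/(gh_f) = 0.2861; L/(gh_f) = 1.519
Term 1 = ε^1.25·(…)^4.75 = 1.19×10^-8; Term 2 = ν·Q^9.4·(…)^5.2 = 4.06×10^-9
D = 0.66·(1.19×10^-8 + 4.06×10^-9)^0.04 = 0.3218 m = 322 mm
Check: V = 5.34 m/s, Re = 1.46×10^6, f = 0.01406, h_f = 24.3 m ≈ 25.7 m ✓

D ≈ 322 mm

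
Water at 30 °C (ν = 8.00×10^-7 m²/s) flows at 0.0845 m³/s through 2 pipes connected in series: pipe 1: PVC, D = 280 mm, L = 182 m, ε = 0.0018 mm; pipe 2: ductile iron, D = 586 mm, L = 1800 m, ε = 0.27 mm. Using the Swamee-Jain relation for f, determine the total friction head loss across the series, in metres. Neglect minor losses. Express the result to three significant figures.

Pipe 1: V = 1.372 m/s, Re = 4.80×10^5, ε/D = 6.43×10^-6, f = 0.01329, h_1 = f(L/D)V²/2g = 0.8290 m
Pipe 2: V = 0.3133 m/s, Re = 2.29×10^5, ε/D = 4.61×10^-4, f = 0.01849, h_2 = f(L/D)V²/2g = 0.2842 m
Series → Q common, losses add: H = Σh = 1.113 m

H ≈ 1.11 m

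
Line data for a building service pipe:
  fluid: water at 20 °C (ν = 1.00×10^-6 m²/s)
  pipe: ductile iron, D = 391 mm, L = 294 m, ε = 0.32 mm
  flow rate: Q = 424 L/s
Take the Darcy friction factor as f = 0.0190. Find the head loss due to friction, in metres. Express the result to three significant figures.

V = 4Q/(πD²) = 4·0.424/(π·0.391²) = 3.531 m/s
h_f = f(L/D)V²/(2g) = 0.01900·(294/0.391)·3.531²/(2·9.81) = 9.080 m

h_f ≈ 9.08 m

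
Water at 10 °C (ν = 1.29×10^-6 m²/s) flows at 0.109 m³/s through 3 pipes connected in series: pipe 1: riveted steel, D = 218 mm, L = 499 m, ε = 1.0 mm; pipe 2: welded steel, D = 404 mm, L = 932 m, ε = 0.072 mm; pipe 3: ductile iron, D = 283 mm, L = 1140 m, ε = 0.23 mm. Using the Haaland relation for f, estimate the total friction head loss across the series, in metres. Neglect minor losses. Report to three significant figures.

H ≈ 43.1 m

Pipe 1: V = 2.920 m/s, Re = 4.94×10^5, ε/D = 0.00459, f = 0.02984, h_1 = f(L/D)V²/2g = 29.69 m
Pipe 2: V = 0.8503 m/s, Re = 2.66×10^5, ε/D = 1.78×10^-4, f = 0.01612, h_2 = f(L/D)V²/2g = 1.370 m
Pipe 3: V = 1.733 m/s, Re = 3.80×10^5, ε/D = 8.13×10^-4, f = 0.01950, h_3 = f(L/D)V²/2g = 12.02 m
Series → Q common, losses add: H = Σh = 43.08 m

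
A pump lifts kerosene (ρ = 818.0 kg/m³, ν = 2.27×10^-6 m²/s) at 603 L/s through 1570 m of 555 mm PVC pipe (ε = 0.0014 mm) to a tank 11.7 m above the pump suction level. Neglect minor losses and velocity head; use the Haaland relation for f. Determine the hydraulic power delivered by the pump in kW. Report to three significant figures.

P_hyd ≈ 111 kW

V = 4Q/(πD²) = 2.493 m/s; Re = 6.09×10^5; ε/D = 2.52×10^-6; f = 0.01264
h_f = f(L/D)V²/2g = 11.33 m
Total head H = z + h_f = 11.7 + 11.33 = 23.03 m
P_hyd = ρgQH = 818.0·9.81·0.603·23.03 = 111.4 kW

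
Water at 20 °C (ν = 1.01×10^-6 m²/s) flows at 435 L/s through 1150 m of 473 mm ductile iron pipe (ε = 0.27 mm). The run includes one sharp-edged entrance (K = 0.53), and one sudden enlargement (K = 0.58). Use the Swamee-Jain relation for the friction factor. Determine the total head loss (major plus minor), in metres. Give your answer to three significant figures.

V = 4Q/(πD²) = 2.476 m/s; V²/2g = 0.3124 m
Re = 1.16×10^6, ε/D = 5.71×10^-4 → f = 0.01770 (Swamee-Jain)
Major: h_f = f(L/D)·V²/2g = 0.01770·2431·0.3124 = 13.44 m
Minor: ΣK = 1.11; h_m = ΣK·V²/2g = 0.3467 m
Total H_L = 13.44 + 0.3467 = 13.79 m

H_L ≈ 13.8 m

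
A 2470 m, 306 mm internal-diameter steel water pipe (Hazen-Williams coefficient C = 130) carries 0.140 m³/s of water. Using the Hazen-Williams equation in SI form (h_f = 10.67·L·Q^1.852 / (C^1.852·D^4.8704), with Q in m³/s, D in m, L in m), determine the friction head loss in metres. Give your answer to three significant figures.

h_f = 10.67·2470·0.140^1.852 / (130^1.852·0.306^4.8704) = 26.87 m

h_f ≈ 26.9 m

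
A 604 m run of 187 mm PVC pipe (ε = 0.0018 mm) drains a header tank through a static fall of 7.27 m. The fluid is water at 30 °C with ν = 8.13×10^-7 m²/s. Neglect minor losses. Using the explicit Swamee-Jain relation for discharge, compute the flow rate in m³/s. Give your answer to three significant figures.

Swamee-Jain (Type II): Q = -0.965·√(gD⁵h_f/L)·ln[ε/(3.7D) + √(3.17ν²L/(gD³h_f))]
√(gD⁵h_f/L) = √(9.81·0.187⁵·7.27/604) = 0.005196
ε/(3.7D) = 2.60×10^-6; √(3.17ν²L/(gD³h_f)) = 5.21×10^-5
Q = -0.965·0.005196·ln(5.469×10^-5) = 0.04921 m³/s
Check: V = 1.79 m/s, Re = 4.12×10^5, f = 0.01369, h_f = 7.24 m ≈ 7.27 m ✓

Q ≈ 0.0492 m³/s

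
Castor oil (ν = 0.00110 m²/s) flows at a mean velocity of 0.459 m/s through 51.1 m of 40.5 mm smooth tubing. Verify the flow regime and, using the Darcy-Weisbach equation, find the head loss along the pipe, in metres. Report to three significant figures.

Re = VD/ν = 0.459·0.04050/0.00110 = 16.9 → laminar (Re < 2300)
f = 64/Re = 3.787
h_f = f(L/D)V²/(2g) = 3.787·(51.1/0.04050)·0.459²/(2·9.81) = 51.31 m

h_f ≈ 51.3 m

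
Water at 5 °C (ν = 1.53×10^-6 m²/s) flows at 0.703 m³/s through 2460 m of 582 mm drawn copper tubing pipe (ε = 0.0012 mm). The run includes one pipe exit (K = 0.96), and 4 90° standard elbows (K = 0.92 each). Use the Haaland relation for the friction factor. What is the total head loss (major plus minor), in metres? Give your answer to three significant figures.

H_L ≈ 19.1 m

V = 4Q/(πD²) = 2.643 m/s; V²/2g = 0.3559 m
Re = 1.01×10^6, ε/D = 2.06×10^-6 → f = 0.01161 (Haaland)
Major: h_f = f(L/D)·V²/2g = 0.01161·4227·0.3559 = 17.46 m
Minor: ΣK = 4.64; h_m = ΣK·V²/2g = 1.651 m
Total H_L = 17.46 + 1.651 = 19.12 m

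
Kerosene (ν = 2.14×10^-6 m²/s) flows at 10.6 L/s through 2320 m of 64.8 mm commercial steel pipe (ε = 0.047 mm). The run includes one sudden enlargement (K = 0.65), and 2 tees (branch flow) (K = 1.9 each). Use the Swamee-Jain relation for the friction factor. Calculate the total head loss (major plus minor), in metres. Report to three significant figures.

V = 4Q/(πD²) = 3.214 m/s; V²/2g = 0.5265 m
Re = 9.73×10^4, ε/D = 7.25×10^-4 → f = 0.02140 (Swamee-Jain)
Major: h_f = f(L/D)·V²/2g = 0.02140·35802·0.5265 = 403.4 m
Minor: ΣK = 4.45; h_m = ΣK·V²/2g = 2.343 m
Total H_L = 403.4 + 2.343 = 405.8 m

H_L ≈ 406 m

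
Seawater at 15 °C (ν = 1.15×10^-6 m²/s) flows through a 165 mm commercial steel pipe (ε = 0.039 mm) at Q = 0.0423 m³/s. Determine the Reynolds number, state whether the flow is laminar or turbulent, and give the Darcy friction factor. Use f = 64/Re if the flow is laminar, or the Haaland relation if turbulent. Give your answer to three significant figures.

Re ≈ 2.84×10^5; turbulent; f ≈ 0.0164

V = 4Q/(πD²) = 1.978 m/s
Re = VD/ν = 1.978·0.165/1.15×10^-6 = 2.84×10^5
Re > 4000 → turbulent; ε/D = 2.36×10^-4
Haaland: f = 0.01643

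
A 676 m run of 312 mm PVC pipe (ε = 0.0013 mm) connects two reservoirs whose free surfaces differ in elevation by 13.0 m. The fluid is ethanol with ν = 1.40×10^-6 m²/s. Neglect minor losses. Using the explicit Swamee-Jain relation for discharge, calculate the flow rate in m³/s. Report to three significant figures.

Q ≈ 0.234 m³/s

Swamee-Jain (Type II): Q = -0.965·√(gD⁵h_f/L)·ln[ε/(3.7D) + √(3.17ν²L/(gD³h_f))]
√(gD⁵h_f/L) = √(9.81·0.312⁵·13.0/676) = 0.02362
ε/(3.7D) = 1.13×10^-6; √(3.17ν²L/(gD³h_f)) = 3.29×10^-5
Q = -0.965·0.02362·ln(3.406×10^-5) = 0.2345 m³/s
Check: V = 3.07 m/s, Re = 6.83×10^5, f = 0.01247, h_f = 13.0 m ≈ 13.0 m ✓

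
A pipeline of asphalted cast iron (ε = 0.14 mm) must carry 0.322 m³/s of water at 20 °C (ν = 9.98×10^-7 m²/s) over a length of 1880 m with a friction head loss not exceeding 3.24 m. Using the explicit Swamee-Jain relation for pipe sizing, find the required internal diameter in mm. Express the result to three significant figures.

D ≈ 607 mm

Swamee-Jain (Type III): D = 0.66·[ε^1.25·(LQ²/(gh_f))^4.75 + ν·Q^9.4·(L/(gh_f))^5.2]^0.04
LQ²/(gh_f) = 6.133; L/(gh_f) = 59.15
Term 1 = ε^1.25·(…)^4.75 = 0.0840; Term 2 = ν·Q^9.4·(…)^5.2 = 0.0386
D = 0.66·(0.0840 + 0.0386)^0.04 = 0.6069 m = 607 mm
Check: V = 1.11 m/s, Re = 6.77×10^5, f = 0.01545, h_f = 3.02 m ≈ 3.24 m ✓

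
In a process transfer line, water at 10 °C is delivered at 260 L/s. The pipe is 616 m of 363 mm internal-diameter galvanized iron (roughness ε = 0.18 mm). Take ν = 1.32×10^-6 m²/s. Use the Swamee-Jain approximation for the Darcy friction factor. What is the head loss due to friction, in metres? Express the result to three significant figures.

h_f ≈ 9.55 m

V = 4Q/(πD²) = 4·0.260/(π·0.363²) = 2.512 m/s
Re = VD/ν = 2.512·0.363/1.32×10^-6 = 6.91×10^5 → turbulent
ε/D = 0.18/363 = 4.96×10^-4
Swamee-Jain: f = 0.01750
h_f = f(L/D)V²/(2g) = 0.01750·(616/0.363)·2.512²/(2·9.81) = 9.551 m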